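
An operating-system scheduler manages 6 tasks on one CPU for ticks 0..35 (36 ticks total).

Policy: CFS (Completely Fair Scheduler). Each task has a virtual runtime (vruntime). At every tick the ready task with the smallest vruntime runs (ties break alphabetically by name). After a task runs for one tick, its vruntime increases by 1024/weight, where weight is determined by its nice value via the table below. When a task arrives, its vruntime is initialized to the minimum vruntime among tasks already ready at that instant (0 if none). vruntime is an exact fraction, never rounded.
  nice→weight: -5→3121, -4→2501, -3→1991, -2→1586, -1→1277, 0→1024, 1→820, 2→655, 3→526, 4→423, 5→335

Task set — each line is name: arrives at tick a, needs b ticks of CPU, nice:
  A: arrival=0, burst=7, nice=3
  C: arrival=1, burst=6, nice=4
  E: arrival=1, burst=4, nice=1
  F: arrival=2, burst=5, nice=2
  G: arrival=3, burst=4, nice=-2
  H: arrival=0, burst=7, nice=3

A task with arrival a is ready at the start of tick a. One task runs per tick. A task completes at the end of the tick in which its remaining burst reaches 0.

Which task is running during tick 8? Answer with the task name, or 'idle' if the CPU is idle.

running at tick 8 = G

t=0: vr[A=0 H=0] → run A
t=1: vr[A=512/263 C=0 E=0 H=0] → run C
t=2: vr[A=512/263 C=1024/423 E=0 F=0 H=0] → run E
t=3: vr[A=512/263 C=1024/423 E=256/205 F=0 G=0 H=0] → run F
t=4: vr[A=512/263 C=1024/423 E=256/205 F=1024/655 G=0 H=0] → run G
t=5: vr[A=512/263 C=1024/423 E=256/205 F=1024/655 G=512/793 H=0] → run H
t=6: vr[A=512/263 C=1024/423 E=256/205 F=1024/655 G=512/793 H=512/263] → run G
t=7: vr[A=512/263 C=1024/423 E=256/205 F=1024/655 G=1024/793 H=512/263] → run E
t=8: vr[A=512/263 C=1024/423 E=512/205 F=1024/655 G=1024/793 H=512/263] → run G
t=9: vr[A=512/263 C=1024/423 E=512/205 F=1024/655 G=1536/793 H=512/263] → run F
t=10: vr[A=512/263 C=1024/423 E=512/205 F=2048/655 G=1536/793 H=512/263] → run G
t=11: vr[A=512/263 C=1024/423 E=512/205 F=2048/655 H=512/263] → run A
t=12: vr[A=1024/263 C=1024/423 E=512/205 F=2048/655 H=512/263] → run H
t=13: vr[A=1024/263 C=1024/423 E=512/205 F=2048/655 H=1024/263] → run C
t=14: vr[A=1024/263 C=2048/423 E=512/205 F=2048/655 H=1024/263] → run E
t=15: vr[A=1024/263 C=2048/423 E=768/205 F=2048/655 H=1024/263] → run F
t=16: vr[A=1024/263 C=2048/423 E=768/205 F=3072/655 H=1024/263] → run E
t=17: vr[A=1024/263 C=2048/423 F=3072/655 H=1024/263] → run A
t=18: vr[A=1536/263 C=2048/423 F=3072/655 H=1024/263] → run H
t=19: vr[A=1536/263 C=2048/423 F=3072/655 H=1536/263] → run F
t=20: vr[A=1536/263 C=2048/423 F=4096/655 H=1536/263] → run C
t=21: vr[A=1536/263 C=1024/141 F=4096/655 H=1536/263] → run A
t=22: vr[A=2048/263 C=1024/141 F=4096/655 H=1536/263] → run H
t=23: vr[A=2048/263 C=1024/141 F=4096/655 H=2048/263] → run F
t=24: vr[A=2048/263 C=1024/141 H=2048/263] → run C
t=25: vr[A=2048/263 C=4096/423 H=2048/263] → run A
t=26: vr[A=2560/263 C=4096/423 H=2048/263] → run H
t=27: vr[A=2560/263 C=4096/423 H=2560/263] → run C
t=28: vr[A=2560/263 C=5120/423 H=2560/263] → run A
t=29: vr[A=3072/263 C=5120/423 H=2560/263] → run H
t=30: vr[A=3072/263 C=5120/423 H=3072/263] → run A
t=31: vr[C=5120/423 H=3072/263] → run H
t=32: vr[C=5120/423] → run C
t=33: (idle)
t=34: (idle)
t=35: (idle)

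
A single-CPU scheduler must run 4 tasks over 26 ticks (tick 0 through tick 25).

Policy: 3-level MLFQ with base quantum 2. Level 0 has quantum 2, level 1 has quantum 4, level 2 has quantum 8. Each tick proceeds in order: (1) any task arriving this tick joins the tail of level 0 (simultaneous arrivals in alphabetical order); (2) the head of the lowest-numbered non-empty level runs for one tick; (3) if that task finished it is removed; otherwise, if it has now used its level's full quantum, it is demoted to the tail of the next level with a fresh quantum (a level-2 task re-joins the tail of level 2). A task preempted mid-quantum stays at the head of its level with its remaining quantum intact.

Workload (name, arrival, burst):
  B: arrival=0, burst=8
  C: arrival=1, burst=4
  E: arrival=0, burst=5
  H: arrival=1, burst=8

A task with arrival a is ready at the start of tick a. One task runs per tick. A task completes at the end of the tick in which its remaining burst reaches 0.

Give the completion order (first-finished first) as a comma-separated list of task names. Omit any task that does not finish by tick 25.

completion order = E, C, B, H

t=0: L0/L1/L2 = BE/-/- → run B
t=1: L0/L1/L2 = BECH/-/- → run B
t=2: L0/L1/L2 = ECH/B/- → run E
t=3: L0/L1/L2 = ECH/B/- → run E
t=4: L0/L1/L2 = CH/BE/- → run C
t=5: L0/L1/L2 = CH/BE/- → run C
t=6: L0/L1/L2 = H/BEC/- → run H
t=7: L0/L1/L2 = H/BEC/- → run H
t=8: L0/L1/L2 = -/BECH/- → run B
t=9: L0/L1/L2 = -/BECH/- → run B
t=10: L0/L1/L2 = -/BECH/- → run B
t=11: L0/L1/L2 = -/BECH/- → run B
t=12: L0/L1/L2 = -/ECH/B → run E
t=13: L0/L1/L2 = -/ECH/B → run E
t=14: L0/L1/L2 = -/ECH/B → run E
t=15: L0/L1/L2 = -/CH/B → run C
t=16: L0/L1/L2 = -/CH/B → run C
t=17: L0/L1/L2 = -/H/B → run H
t=18: L0/L1/L2 = -/H/B → run H
t=19: L0/L1/L2 = -/H/B → run H
t=20: L0/L1/L2 = -/H/B → run H
t=21: L0/L1/L2 = -/-/BH → run B
t=22: L0/L1/L2 = -/-/BH → run B
t=23: L0/L1/L2 = -/-/H → run H
t=24: L0/L1/L2 = -/-/H → run H
t=25: (idle)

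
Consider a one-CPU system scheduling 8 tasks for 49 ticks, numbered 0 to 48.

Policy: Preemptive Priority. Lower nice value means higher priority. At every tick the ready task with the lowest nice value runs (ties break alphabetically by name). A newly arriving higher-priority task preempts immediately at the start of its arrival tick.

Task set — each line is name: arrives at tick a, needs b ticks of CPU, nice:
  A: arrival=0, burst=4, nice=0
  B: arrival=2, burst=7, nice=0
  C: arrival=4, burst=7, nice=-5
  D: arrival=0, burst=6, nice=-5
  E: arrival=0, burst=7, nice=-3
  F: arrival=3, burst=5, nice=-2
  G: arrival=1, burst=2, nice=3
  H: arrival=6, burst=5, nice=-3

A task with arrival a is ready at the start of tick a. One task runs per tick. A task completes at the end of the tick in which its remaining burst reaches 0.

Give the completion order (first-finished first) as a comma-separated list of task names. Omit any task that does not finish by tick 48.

completion order = C, D, E, H, F, A, B, G

t=0: ready={A,D,E} → run D
t=1: ready={A,D,E,G} → run D
t=2: ready={A,B,D,E,G} → run D
t=3: ready={A,B,D,E,F,G} → run D
t=4: ready={A,B,C,D,E,F,G} → run C
t=5: ready={A,B,C,D,E,F,G} → run C
t=6: ready={A,B,C,D,E,F,G,H} → run C
t=7: ready={A,B,C,D,E,F,G,H} → run C
t=8: ready={A,B,C,D,E,F,G,H} → run C
t=9: ready={A,B,C,D,E,F,G,H} → run C
t=10: ready={A,B,C,D,E,F,G,H} → run C
t=11: ready={A,B,D,E,F,G,H} → run D
t=12: ready={A,B,D,E,F,G,H} → run D
t=13: ready={A,B,E,F,G,H} → run E
t=14: ready={A,B,E,F,G,H} → run E
t=15: ready={A,B,E,F,G,H} → run E
t=16: ready={A,B,E,F,G,H} → run E
t=17: ready={A,B,E,F,G,H} → run E
t=18: ready={A,B,E,F,G,H} → run E
t=19: ready={A,B,E,F,G,H} → run E
t=20: ready={A,B,F,G,H} → run H
t=21: ready={A,B,F,G,H} → run H
t=22: ready={A,B,F,G,H} → run H
t=23: ready={A,B,F,G,H} → run H
t=24: ready={A,B,F,G,H} → run H
t=25: ready={A,B,F,G} → run F
t=26: ready={A,B,F,G} → run F
t=27: ready={A,B,F,G} → run F
t=28: ready={A,B,F,G} → run F
t=29: ready={A,B,F,G} → run F
t=30: ready={A,B,G} → run A
t=31: ready={A,B,G} → run A
t=32: ready={A,B,G} → run A
t=33: ready={A,B,G} → run A
t=34: ready={B,G} → run B
t=35: ready={B,G} → run B
t=36: ready={B,G} → run B
t=37: ready={B,G} → run B
t=38: ready={B,G} → run B
t=39: ready={B,G} → run B
t=40: ready={B,G} → run B
t=41: ready={G} → run G
t=42: ready={G} → run G
t=43: (idle)
t=44: (idle)
t=45: (idle)
t=46: (idle)
t=47: (idle)
t=48: (idle)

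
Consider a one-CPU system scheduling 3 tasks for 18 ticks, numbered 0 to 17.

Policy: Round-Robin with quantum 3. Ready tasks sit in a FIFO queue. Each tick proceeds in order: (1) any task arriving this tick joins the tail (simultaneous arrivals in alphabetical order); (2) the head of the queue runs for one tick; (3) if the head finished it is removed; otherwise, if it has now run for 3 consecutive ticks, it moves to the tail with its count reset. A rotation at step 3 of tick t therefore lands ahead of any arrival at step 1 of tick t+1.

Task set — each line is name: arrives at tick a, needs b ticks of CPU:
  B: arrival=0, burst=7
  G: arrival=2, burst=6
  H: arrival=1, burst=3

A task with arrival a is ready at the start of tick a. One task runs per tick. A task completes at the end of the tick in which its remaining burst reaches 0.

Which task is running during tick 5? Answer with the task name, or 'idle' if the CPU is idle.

t=0: queue=[B] q_used=0 → run B
t=1: queue=[B,H] q_used=1 → run B
t=2: queue=[B,H,G] q_used=2 → run B
t=3: queue=[H,G,B] q_used=0 → run H
t=4: queue=[H,G,B] q_used=1 → run H
t=5: queue=[H,G,B] q_used=2 → run H
t=6: queue=[G,B] q_used=0 → run G
t=7: queue=[G,B] q_used=1 → run G
t=8: queue=[G,B] q_used=2 → run G
t=9: queue=[B,G] q_used=0 → run B
t=10: queue=[B,G] q_used=1 → run B
t=11: queue=[B,G] q_used=2 → run B
t=12: queue=[G,B] q_used=0 → run G
t=13: queue=[G,B] q_used=1 → run G
t=14: queue=[G,B] q_used=2 → run G
t=15: queue=[B] q_used=0 → run B
t=16: (idle)
t=17: (idle)

running at tick 5 = H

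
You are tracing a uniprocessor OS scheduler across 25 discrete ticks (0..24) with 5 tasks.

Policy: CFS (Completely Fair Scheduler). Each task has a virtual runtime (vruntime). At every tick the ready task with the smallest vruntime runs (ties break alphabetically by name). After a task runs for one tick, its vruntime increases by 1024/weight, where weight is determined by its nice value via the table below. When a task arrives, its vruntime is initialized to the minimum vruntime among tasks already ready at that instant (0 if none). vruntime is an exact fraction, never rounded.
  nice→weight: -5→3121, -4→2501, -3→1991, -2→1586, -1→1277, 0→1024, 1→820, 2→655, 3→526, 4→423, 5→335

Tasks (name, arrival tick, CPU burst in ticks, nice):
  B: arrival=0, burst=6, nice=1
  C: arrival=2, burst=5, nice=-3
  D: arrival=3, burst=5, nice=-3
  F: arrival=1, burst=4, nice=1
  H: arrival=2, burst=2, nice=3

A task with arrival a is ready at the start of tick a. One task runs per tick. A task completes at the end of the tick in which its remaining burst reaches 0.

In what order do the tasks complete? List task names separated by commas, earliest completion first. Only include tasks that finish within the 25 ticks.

completion order = H, C, D, F, B

t=0: vr[B=0] → run B
t=1: vr[B=256/205 F=256/205] → run B
t=2: vr[B=512/205 C=256/205 F=256/205 H=256/205] → run C
t=3: vr[B=512/205 C=719616/408155 D=256/205 F=256/205 H=256/205] → run D
t=4: vr[B=512/205 C=719616/408155 D=719616/408155 F=256/205 H=256/205] → run F
t=5: vr[B=512/205 C=719616/408155 D=719616/408155 F=512/205 H=256/205] → run H
t=6: vr[B=512/205 C=719616/408155 D=719616/408155 F=512/205 H=172288/53915] → run C
t=7: vr[B=512/205 C=929536/408155 D=719616/408155 F=512/205 H=172288/53915] → run D
t=8: vr[B=512/205 C=929536/408155 D=929536/408155 F=512/205 H=172288/53915] → run C
t=9: vr[B=512/205 C=1139456/408155 D=929536/408155 F=512/205 H=172288/53915] → run D
t=10: vr[B=512/205 C=1139456/408155 D=1139456/408155 F=512/205 H=172288/53915] → run B
t=11: vr[B=768/205 C=1139456/408155 D=1139456/408155 F=512/205 H=172288/53915] → run F
t=12: vr[B=768/205 C=1139456/408155 D=1139456/408155 F=768/205 H=172288/53915] → run C
t=13: vr[B=768/205 C=1349376/408155 D=1139456/408155 F=768/205 H=172288/53915] → run D
t=14: vr[B=768/205 C=1349376/408155 D=1349376/408155 F=768/205 H=172288/53915] → run H
t=15: vr[B=768/205 C=1349376/408155 D=1349376/408155 F=768/205] → run C
t=16: vr[B=768/205 D=1349376/408155 F=768/205] → run D
t=17: vr[B=768/205 F=768/205] → run B
t=18: vr[B=1024/205 F=768/205] → run F
t=19: vr[B=1024/205 F=1024/205] → run B
t=20: vr[B=256/41 F=1024/205] → run F
t=21: vr[B=256/41] → run B
t=22: (idle)
t=23: (idle)
t=24: (idle)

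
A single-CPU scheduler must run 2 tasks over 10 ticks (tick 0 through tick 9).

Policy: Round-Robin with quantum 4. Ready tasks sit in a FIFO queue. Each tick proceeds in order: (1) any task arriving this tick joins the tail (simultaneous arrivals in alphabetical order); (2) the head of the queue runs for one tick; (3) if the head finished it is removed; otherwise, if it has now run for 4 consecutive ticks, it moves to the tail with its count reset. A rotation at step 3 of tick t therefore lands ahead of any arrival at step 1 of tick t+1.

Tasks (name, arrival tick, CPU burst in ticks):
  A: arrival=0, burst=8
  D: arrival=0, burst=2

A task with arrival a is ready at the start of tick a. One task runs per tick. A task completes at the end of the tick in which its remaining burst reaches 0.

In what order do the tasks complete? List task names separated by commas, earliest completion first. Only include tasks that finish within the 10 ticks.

t=0: queue=[A,D] q_used=0 → run A
t=1: queue=[A,D] q_used=1 → run A
t=2: queue=[A,D] q_used=2 → run A
t=3: queue=[A,D] q_used=3 → run A
t=4: queue=[D,A] q_used=0 → run D
t=5: queue=[D,A] q_used=1 → run D
t=6: queue=[A] q_used=0 → run A
t=7: queue=[A] q_used=1 → run A
t=8: queue=[A] q_used=2 → run A
t=9: queue=[A] q_used=3 → run A

completion order = D, A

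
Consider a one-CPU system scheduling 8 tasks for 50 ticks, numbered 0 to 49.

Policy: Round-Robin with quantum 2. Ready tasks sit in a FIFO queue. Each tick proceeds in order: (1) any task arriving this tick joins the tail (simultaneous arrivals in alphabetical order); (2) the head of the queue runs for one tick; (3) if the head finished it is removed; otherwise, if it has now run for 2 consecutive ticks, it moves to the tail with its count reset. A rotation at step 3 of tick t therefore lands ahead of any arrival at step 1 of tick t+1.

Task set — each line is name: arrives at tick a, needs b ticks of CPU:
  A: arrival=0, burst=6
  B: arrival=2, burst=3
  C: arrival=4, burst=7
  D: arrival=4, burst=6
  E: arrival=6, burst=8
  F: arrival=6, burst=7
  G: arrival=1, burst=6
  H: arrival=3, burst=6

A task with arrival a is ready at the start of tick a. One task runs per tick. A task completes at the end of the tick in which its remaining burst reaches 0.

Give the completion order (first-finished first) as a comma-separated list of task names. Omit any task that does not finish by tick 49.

completion order = A, B, G, H, D, C, E, F

t=0: queue=[A] q_used=0 → run A
t=1: queue=[A,G] q_used=1 → run A
t=2: queue=[G,A,B] q_used=0 → run G
t=3: queue=[G,A,B,H] q_used=1 → run G
t=4: queue=[A,B,H,G,C,D] q_used=0 → run A
t=5: queue=[A,B,H,G,C,D] q_used=1 → run A
t=6: queue=[B,H,G,C,D,A,E,F] q_used=0 → run B
t=7: queue=[B,H,G,C,D,A,E,F] q_used=1 → run B
t=8: queue=[H,G,C,D,A,E,F,B] q_used=0 → run H
t=9: queue=[H,G,C,D,A,E,F,B] q_used=1 → run H
t=10: queue=[G,C,D,A,E,F,B,H] q_used=0 → run G
t=11: queue=[G,C,D,A,E,F,B,H] q_used=1 → run G
t=12: queue=[C,D,A,E,F,B,H,G] q_used=0 → run C
t=13: queue=[C,D,A,E,F,B,H,G] q_used=1 → run C
t=14: queue=[D,A,E,F,B,H,G,C] q_used=0 → run D
t=15: queue=[D,A,E,F,B,H,G,C] q_used=1 → run D
t=16: queue=[A,E,F,B,H,G,C,D] q_used=0 → run A
t=17: queue=[A,E,F,B,H,G,C,D] q_used=1 → run A
t=18: queue=[E,F,B,H,G,C,D] q_used=0 → run E
t=19: queue=[E,F,B,H,G,C,D] q_used=1 → run E
t=20: queue=[F,B,H,G,C,D,E] q_used=0 → run F
t=21: queue=[F,B,H,G,C,D,E] q_used=1 → run F
t=22: queue=[B,H,G,C,D,E,F] q_used=0 → run B
t=23: queue=[H,G,C,D,E,F] q_used=0 → run H
t=24: queue=[H,G,C,D,E,F] q_used=1 → run H
t=25: queue=[G,C,D,E,F,H] q_used=0 → run G
t=26: queue=[G,C,D,E,F,H] q_used=1 → run G
t=27: queue=[C,D,E,F,H] q_used=0 → run C
t=28: queue=[C,D,E,F,H] q_used=1 → run C
t=29: queue=[D,E,F,H,C] q_used=0 → run D
t=30: queue=[D,E,F,H,C] q_used=1 → run D
t=31: queue=[E,F,H,C,D] q_used=0 → run E
t=32: queue=[E,F,H,C,D] q_used=1 → run E
t=33: queue=[F,H,C,D,E] q_used=0 → run F
t=34: queue=[F,H,C,D,E] q_used=1 → run F
t=35: queue=[H,C,D,E,F] q_used=0 → run H
t=36: queue=[H,C,D,E,F] q_used=1 → run H
t=37: queue=[C,D,E,F] q_used=0 → run C
t=38: queue=[C,D,E,F] q_used=1 → run C
t=39: queue=[D,E,F,C] q_used=0 → run D
t=40: queue=[D,E,F,C] q_used=1 → run D
t=41: queue=[E,F,C] q_used=0 → run E
t=42: queue=[E,F,C] q_used=1 → run E
t=43: queue=[F,C,E] q_used=0 → run F
t=44: queue=[F,C,E] q_used=1 → run F
t=45: queue=[C,E,F] q_used=0 → run C
t=46: queue=[E,F] q_used=0 → run E
t=47: queue=[E,F] q_used=1 → run E
t=48: queue=[F] q_used=0 → run F
t=49: (idle)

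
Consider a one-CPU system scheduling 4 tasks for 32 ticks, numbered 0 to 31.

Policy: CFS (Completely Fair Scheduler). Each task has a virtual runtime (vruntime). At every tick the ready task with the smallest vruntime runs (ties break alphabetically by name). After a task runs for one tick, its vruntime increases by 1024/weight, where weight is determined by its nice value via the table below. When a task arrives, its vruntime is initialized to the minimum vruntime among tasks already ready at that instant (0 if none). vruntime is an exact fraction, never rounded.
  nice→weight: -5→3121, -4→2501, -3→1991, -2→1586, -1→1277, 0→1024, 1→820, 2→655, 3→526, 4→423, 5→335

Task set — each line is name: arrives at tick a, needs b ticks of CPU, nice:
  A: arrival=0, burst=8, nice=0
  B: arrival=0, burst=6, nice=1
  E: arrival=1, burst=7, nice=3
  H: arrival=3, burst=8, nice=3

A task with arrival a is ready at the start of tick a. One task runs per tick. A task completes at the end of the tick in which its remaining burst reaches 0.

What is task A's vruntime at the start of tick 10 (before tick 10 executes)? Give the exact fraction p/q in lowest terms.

t=0: vr[A=0 B=0] → run A
t=1: vr[A=1 B=0 E=0] → run B
t=2: vr[A=1 B=256/205 E=0] → run E
t=3: vr[A=1 B=256/205 E=512/263 H=1] → run A
t=4: vr[A=2 B=256/205 E=512/263 H=1] → run H
t=5: vr[A=2 B=256/205 E=512/263 H=775/263] → run B
t=6: vr[A=2 B=512/205 E=512/263 H=775/263] → run E
t=7: vr[A=2 B=512/205 E=1024/263 H=775/263] → run A
t=8: vr[A=3 B=512/205 E=1024/263 H=775/263] → run B
t=9: vr[A=3 B=768/205 E=1024/263 H=775/263] → run H
t=10: vr[A=3 B=768/205 E=1024/263 H=1287/263] → run A
t=11: vr[A=4 B=768/205 E=1024/263 H=1287/263] → run B
t=12: vr[A=4 B=1024/205 E=1024/263 H=1287/263] → run E
t=13: vr[A=4 B=1024/205 E=1536/263 H=1287/263] → run A
t=14: vr[A=5 B=1024/205 E=1536/263 H=1287/263] → run H
t=15: vr[A=5 B=1024/205 E=1536/263 H=1799/263] → run B
t=16: vr[A=5 B=256/41 E=1536/263 H=1799/263] → run A
t=17: vr[A=6 B=256/41 E=1536/263 H=1799/263] → run E
t=18: vr[A=6 B=256/41 E=2048/263 H=1799/263] → run A
t=19: vr[A=7 B=256/41 E=2048/263 H=1799/263] → run B
t=20: vr[A=7 E=2048/263 H=1799/263] → run H
t=21: vr[A=7 E=2048/263 H=2311/263] → run A
t=22: vr[E=2048/263 H=2311/263] → run E
t=23: vr[E=2560/263 H=2311/263] → run H
t=24: vr[E=2560/263 H=2823/263] → run E
t=25: vr[E=3072/263 H=2823/263] → run H
t=26: vr[E=3072/263 H=3335/263] → run E
t=27: vr[H=3335/263] → run H
t=28: vr[H=3847/263] → run H
t=29: (idle)
t=30: (idle)
t=31: (idle)

vruntime(A, start of tick 10) = 3/1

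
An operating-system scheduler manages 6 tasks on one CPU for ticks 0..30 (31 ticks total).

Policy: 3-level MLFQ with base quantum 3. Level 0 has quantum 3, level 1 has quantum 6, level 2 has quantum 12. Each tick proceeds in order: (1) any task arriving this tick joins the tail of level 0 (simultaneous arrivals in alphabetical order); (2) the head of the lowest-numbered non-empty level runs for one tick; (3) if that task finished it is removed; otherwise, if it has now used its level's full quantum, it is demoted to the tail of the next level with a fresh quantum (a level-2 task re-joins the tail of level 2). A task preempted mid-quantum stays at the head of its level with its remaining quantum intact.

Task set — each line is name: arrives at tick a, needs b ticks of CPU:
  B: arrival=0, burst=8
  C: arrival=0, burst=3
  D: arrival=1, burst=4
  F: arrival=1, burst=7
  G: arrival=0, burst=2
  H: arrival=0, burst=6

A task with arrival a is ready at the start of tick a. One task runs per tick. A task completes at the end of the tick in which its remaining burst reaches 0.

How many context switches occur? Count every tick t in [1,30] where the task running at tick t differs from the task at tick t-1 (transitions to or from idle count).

t=0: L0/L1/L2 = BCGH/-/- → run B
t=1: L0/L1/L2 = BCGHDF/-/- → run B
t=2: L0/L1/L2 = BCGHDF/-/- → run B
t=3: L0/L1/L2 = CGHDF/B/- → run C
t=4: L0/L1/L2 = CGHDF/B/- → run C
t=5: L0/L1/L2 = CGHDF/B/- → run C
t=6: L0/L1/L2 = GHDF/B/- → run G
t=7: L0/L1/L2 = GHDF/B/- → run G
t=8: L0/L1/L2 = HDF/B/- → run H
t=9: L0/L1/L2 = HDF/B/- → run H
t=10: L0/L1/L2 = HDF/B/- → run H
t=11: L0/L1/L2 = DF/BH/- → run D
t=12: L0/L1/L2 = DF/BH/- → run D
t=13: L0/L1/L2 = DF/BH/- → run D
t=14: L0/L1/L2 = F/BHD/- → run F
t=15: L0/L1/L2 = F/BHD/- → run F
t=16: L0/L1/L2 = F/BHD/- → run F
t=17: L0/L1/L2 = -/BHDF/- → run B
t=18: L0/L1/L2 = -/BHDF/- → run B
t=19: L0/L1/L2 = -/BHDF/- → run B
t=20: L0/L1/L2 = -/BHDF/- → run B
t=21: L0/L1/L2 = -/BHDF/- → run B
t=22: L0/L1/L2 = -/HDF/- → run H
t=23: L0/L1/L2 = -/HDF/- → run H
t=24: L0/L1/L2 = -/HDF/- → run H
t=25: L0/L1/L2 = -/DF/- → run D
t=26: L0/L1/L2 = -/F/- → run F
t=27: L0/L1/L2 = -/F/- → run F
t=28: L0/L1/L2 = -/F/- → run F
t=29: L0/L1/L2 = -/F/- → run F
t=30: (idle)

context switches = 10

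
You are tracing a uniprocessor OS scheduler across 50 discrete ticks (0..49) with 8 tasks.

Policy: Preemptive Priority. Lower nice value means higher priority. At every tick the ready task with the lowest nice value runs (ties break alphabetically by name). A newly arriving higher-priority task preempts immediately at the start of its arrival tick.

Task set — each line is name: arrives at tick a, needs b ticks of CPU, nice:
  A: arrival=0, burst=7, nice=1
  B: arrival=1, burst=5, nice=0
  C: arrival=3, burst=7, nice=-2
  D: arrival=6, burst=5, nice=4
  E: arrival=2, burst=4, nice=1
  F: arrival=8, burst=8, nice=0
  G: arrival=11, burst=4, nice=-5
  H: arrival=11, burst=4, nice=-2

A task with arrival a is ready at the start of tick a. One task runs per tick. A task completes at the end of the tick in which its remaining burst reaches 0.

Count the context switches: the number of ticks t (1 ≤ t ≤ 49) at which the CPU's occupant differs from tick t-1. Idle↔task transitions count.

t=0: ready={A} → run A
t=1: ready={A,B} → run B
t=2: ready={A,B,E} → run B
t=3: ready={A,B,C,E} → run C
t=4: ready={A,B,C,E} → run C
t=5: ready={A,B,C,E} → run C
t=6: ready={A,B,C,D,E} → run C
t=7: ready={A,B,C,D,E} → run C
t=8: ready={A,B,C,D,E,F} → run C
t=9: ready={A,B,C,D,E,F} → run C
t=10: ready={A,B,D,E,F} → run B
t=11: ready={A,B,D,E,F,G,H} → run G
t=12: ready={A,B,D,E,F,G,H} → run G
t=13: ready={A,B,D,E,F,G,H} → run G
t=14: ready={A,B,D,E,F,G,H} → run G
t=15: ready={A,B,D,E,F,H} → run H
t=16: ready={A,B,D,E,F,H} → run H
t=17: ready={A,B,D,E,F,H} → run H
t=18: ready={A,B,D,E,F,H} → run H
t=19: ready={A,B,D,E,F} → run B
t=20: ready={A,B,D,E,F} → run B
t=21: ready={A,D,E,F} → run F
t=22: ready={A,D,E,F} → run F
t=23: ready={A,D,E,F} → run F
t=24: ready={A,D,E,F} → run F
t=25: ready={A,D,E,F} → run F
t=26: ready={A,D,E,F} → run F
t=27: ready={A,D,E,F} → run F
t=28: ready={A,D,E,F} → run F
t=29: ready={A,D,E} → run A
t=30: ready={A,D,E} → run A
t=31: ready={A,D,E} → run A
t=32: ready={A,D,E} → run A
t=33: ready={A,D,E} → run A
t=34: ready={A,D,E} → run A
t=35: ready={D,E} → run E
t=36: ready={D,E} → run E
t=37: ready={D,E} → run E
t=38: ready={D,E} → run E
t=39: ready={D} → run D
t=40: ready={D} → run D
t=41: ready={D} → run D
t=42: ready={D} → run D
t=43: ready={D} → run D
t=44: (idle)
t=45: (idle)
t=46: (idle)
t=47: (idle)
t=48: (idle)
t=49: (idle)

context switches = 11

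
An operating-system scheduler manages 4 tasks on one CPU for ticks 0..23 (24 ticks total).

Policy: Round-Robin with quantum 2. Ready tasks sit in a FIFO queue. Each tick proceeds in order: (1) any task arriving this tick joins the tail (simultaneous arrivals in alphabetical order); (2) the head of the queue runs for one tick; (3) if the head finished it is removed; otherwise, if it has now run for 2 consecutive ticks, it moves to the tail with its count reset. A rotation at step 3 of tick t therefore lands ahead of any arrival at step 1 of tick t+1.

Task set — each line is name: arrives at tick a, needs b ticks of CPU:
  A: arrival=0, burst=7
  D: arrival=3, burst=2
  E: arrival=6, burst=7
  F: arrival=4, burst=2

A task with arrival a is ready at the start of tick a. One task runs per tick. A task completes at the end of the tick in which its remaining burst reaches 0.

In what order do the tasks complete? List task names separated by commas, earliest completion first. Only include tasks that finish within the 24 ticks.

t=0: queue=[A] q_used=0 → run A
t=1: queue=[A] q_used=1 → run A
t=2: queue=[A] q_used=0 → run A
t=3: queue=[A,D] q_used=1 → run A
t=4: queue=[D,A,F] q_used=0 → run D
t=5: queue=[D,A,F] q_used=1 → run D
t=6: queue=[A,F,E] q_used=0 → run A
t=7: queue=[A,F,E] q_used=1 → run A
t=8: queue=[F,E,A] q_used=0 → run F
t=9: queue=[F,E,A] q_used=1 → run F
t=10: queue=[E,A] q_used=0 → run E
t=11: queue=[E,A] q_used=1 → run E
t=12: queue=[A,E] q_used=0 → run A
t=13: queue=[E] q_used=0 → run E
t=14: queue=[E] q_used=1 → run E
t=15: queue=[E] q_used=0 → run E
t=16: queue=[E] q_used=1 → run E
t=17: queue=[E] q_used=0 → run E
t=18: (idle)
t=19: (idle)
t=20: (idle)
t=21: (idle)
t=22: (idle)
t=23: (idle)

completion order = D, F, A, E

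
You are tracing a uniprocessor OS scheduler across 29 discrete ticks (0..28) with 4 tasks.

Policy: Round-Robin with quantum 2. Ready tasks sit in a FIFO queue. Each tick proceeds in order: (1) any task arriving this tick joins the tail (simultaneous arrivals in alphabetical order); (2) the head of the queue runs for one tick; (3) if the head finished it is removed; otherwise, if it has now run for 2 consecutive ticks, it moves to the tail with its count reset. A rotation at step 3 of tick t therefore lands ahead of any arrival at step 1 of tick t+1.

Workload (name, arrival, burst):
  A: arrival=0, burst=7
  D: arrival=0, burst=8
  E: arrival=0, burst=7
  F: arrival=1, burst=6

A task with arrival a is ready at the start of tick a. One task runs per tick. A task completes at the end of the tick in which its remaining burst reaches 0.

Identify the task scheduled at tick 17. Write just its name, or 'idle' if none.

running at tick 17 = A

t=0: queue=[A,D,E] q_used=0 → run A
t=1: queue=[A,D,E,F] q_used=1 → run A
t=2: queue=[D,E,F,A] q_used=0 → run D
t=3: queue=[D,E,F,A] q_used=1 → run D
t=4: queue=[E,F,A,D] q_used=0 → run E
t=5: queue=[E,F,A,D] q_used=1 → run E
t=6: queue=[F,A,D,E] q_used=0 → run F
t=7: queue=[F,A,D,E] q_used=1 → run F
t=8: queue=[A,D,E,F] q_used=0 → run A
t=9: queue=[A,D,E,F] q_used=1 → run A
t=10: queue=[D,E,F,A] q_used=0 → run D
t=11: queue=[D,E,F,A] q_used=1 → run D
t=12: queue=[E,F,A,D] q_used=0 → run E
t=13: queue=[E,F,A,D] q_used=1 → run E
t=14: queue=[F,A,D,E] q_used=0 → run F
t=15: queue=[F,A,D,E] q_used=1 → run F
t=16: queue=[A,D,E,F] q_used=0 → run A
t=17: queue=[A,D,E,F] q_used=1 → run A
t=18: queue=[D,E,F,A] q_used=0 → run D
t=19: queue=[D,E,F,A] q_used=1 → run D
t=20: queue=[E,F,A,D] q_used=0 → run E
t=21: queue=[E,F,A,D] q_used=1 → run E
t=22: queue=[F,A,D,E] q_used=0 → run F
t=23: queue=[F,A,D,E] q_used=1 → run F
t=24: queue=[A,D,E] q_used=0 → run A
t=25: queue=[D,E] q_used=0 → run D
t=26: queue=[D,E] q_used=1 → run D
t=27: queue=[E] q_used=0 → run E
t=28: (idle)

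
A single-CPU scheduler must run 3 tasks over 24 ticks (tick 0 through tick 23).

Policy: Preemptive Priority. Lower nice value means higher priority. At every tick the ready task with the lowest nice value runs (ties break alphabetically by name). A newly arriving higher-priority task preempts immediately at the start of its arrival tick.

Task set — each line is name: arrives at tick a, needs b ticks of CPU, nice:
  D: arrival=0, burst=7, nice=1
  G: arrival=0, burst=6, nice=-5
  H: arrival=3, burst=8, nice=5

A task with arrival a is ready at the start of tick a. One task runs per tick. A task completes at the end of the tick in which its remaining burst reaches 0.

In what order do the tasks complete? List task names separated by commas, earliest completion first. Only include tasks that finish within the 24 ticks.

t=0: ready={D,G} → run G
t=1: ready={D,G} → run G
t=2: ready={D,G} → run G
t=3: ready={D,G,H} → run G
t=4: ready={D,G,H} → run G
t=5: ready={D,G,H} → run G
t=6: ready={D,H} → run D
t=7: ready={D,H} → run D
t=8: ready={D,H} → run D
t=9: ready={D,H} → run D
t=10: ready={D,H} → run D
t=11: ready={D,H} → run D
t=12: ready={D,H} → run D
t=13: ready={H} → run H
t=14: ready={H} → run H
t=15: ready={H} → run H
t=16: ready={H} → run H
t=17: ready={H} → run H
t=18: ready={H} → run H
t=19: ready={H} → run H
t=20: ready={H} → run H
t=21: (idle)
t=22: (idle)
t=23: (idle)

completion order = G, D, H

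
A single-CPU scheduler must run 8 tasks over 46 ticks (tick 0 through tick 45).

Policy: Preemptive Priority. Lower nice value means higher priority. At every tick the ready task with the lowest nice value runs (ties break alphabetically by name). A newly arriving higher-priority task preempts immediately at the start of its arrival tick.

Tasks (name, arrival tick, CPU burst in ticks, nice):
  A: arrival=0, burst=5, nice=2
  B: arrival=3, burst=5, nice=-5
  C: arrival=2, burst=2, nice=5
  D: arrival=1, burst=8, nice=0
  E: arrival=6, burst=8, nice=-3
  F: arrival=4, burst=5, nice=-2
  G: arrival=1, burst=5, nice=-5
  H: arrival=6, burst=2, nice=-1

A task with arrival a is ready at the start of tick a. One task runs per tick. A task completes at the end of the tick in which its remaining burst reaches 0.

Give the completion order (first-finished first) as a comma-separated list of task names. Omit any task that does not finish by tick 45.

completion order = B, G, E, F, H, D, A, C

t=0: ready={A} → run A
t=1: ready={A,D,G} → run G
t=2: ready={A,C,D,G} → run G
t=3: ready={A,B,C,D,G} → run B
t=4: ready={A,B,C,D,F,G} → run B
t=5: ready={A,B,C,D,F,G} → run B
t=6: ready={A,B,C,D,E,F,G,H} → run B
t=7: ready={A,B,C,D,E,F,G,H} → run B
t=8: ready={A,C,D,E,F,G,H} → run G
t=9: ready={A,C,D,E,F,G,H} → run G
t=10: ready={A,C,D,E,F,G,H} → run G
t=11: ready={A,C,D,E,F,H} → run E
t=12: ready={A,C,D,E,F,H} → run E
t=13: ready={A,C,D,E,F,H} → run E
t=14: ready={A,C,D,E,F,H} → run E
t=15: ready={A,C,D,E,F,H} → run E
t=16: ready={A,C,D,E,F,H} → run E
t=17: ready={A,C,D,E,F,H} → run E
t=18: ready={A,C,D,E,F,H} → run E
t=19: ready={A,C,D,F,H} → run F
t=20: ready={A,C,D,F,H} → run F
t=21: ready={A,C,D,F,H} → run F
t=22: ready={A,C,D,F,H} → run F
t=23: ready={A,C,D,F,H} → run F
t=24: ready={A,C,D,H} → run H
t=25: ready={A,C,D,H} → run H
t=26: ready={A,C,D} → run D
t=27: ready={A,C,D} → run D
t=28: ready={A,C,D} → run D
t=29: ready={A,C,D} → run D
t=30: ready={A,C,D} → run D
t=31: ready={A,C,D} → run D
t=32: ready={A,C,D} → run D
t=33: ready={A,C,D} → run D
t=34: ready={A,C} → run A
t=35: ready={A,C} → run A
t=36: ready={A,C} → run A
t=37: ready={A,C} → run A
t=38: ready={C} → run C
t=39: ready={C} → run C
t=40: (idle)
t=41: (idle)
t=42: (idle)
t=43: (idle)
t=44: (idle)
t=45: (idle)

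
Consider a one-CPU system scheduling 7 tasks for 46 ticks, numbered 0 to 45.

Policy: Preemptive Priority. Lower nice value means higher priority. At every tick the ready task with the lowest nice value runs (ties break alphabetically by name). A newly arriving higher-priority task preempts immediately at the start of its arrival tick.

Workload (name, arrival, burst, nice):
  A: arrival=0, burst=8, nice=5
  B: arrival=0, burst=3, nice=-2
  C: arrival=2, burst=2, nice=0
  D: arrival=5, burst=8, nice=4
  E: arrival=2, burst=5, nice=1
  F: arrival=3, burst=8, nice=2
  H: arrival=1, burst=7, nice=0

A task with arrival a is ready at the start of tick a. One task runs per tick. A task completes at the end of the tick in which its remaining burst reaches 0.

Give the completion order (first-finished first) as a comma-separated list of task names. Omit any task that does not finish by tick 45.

t=0: ready={A,B} → run B
t=1: ready={A,B,H} → run B
t=2: ready={A,B,C,E,H} → run B
t=3: ready={A,C,E,F,H} → run C
t=4: ready={A,C,E,F,H} → run C
t=5: ready={A,D,E,F,H} → run H
t=6: ready={A,D,E,F,H} → run H
t=7: ready={A,D,E,F,H} → run H
t=8: ready={A,D,E,F,H} → run H
t=9: ready={A,D,E,F,H} → run H
t=10: ready={A,D,E,F,H} → run H
t=11: ready={A,D,E,F,H} → run H
t=12: ready={A,D,E,F} → run E
t=13: ready={A,D,E,F} → run E
t=14: ready={A,D,E,F} → run E
t=15: ready={A,D,E,F} → run E
t=16: ready={A,D,E,F} → run E
t=17: ready={A,D,F} → run F
t=18: ready={A,D,F} → run F
t=19: ready={A,D,F} → run F
t=20: ready={A,D,F} → run F
t=21: ready={A,D,F} → run F
t=22: ready={A,D,F} → run F
t=23: ready={A,D,F} → run F
t=24: ready={A,D,F} → run F
t=25: ready={A,D} → run D
t=26: ready={A,D} → run D
t=27: ready={A,D} → run D
t=28: ready={A,D} → run D
t=29: ready={A,D} → run D
t=30: ready={A,D} → run D
t=31: ready={A,D} → run D
t=32: ready={A,D} → run D
t=33: ready={A} → run A
t=34: ready={A} → run A
t=35: ready={A} → run A
t=36: ready={A} → run A
t=37: ready={A} → run A
t=38: ready={A} → run A
t=39: ready={A} → run A
t=40: ready={A} → run A
t=41: (idle)
t=42: (idle)
t=43: (idle)
t=44: (idle)
t=45: (idle)

completion order = B, C, H, E, F, D, A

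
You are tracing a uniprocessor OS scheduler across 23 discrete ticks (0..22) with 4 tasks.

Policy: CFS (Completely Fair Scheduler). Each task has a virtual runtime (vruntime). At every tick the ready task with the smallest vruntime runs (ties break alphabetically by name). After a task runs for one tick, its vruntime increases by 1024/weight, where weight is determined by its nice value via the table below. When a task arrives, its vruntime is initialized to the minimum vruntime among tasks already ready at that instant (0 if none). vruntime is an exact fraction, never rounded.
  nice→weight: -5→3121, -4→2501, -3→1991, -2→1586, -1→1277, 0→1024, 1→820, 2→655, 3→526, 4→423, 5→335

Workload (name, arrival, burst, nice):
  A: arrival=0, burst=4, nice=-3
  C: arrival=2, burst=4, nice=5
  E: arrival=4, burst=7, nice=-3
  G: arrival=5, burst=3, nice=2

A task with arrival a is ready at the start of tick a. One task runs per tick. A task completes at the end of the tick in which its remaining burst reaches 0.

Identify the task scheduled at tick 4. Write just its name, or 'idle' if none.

t=0: vr[A=0] → run A
t=1: vr[A=1024/1991] → run A
t=2: vr[A=2048/1991 C=2048/1991] → run A
t=3: vr[A=3072/1991 C=2048/1991] → run C
t=4: vr[A=3072/1991 C=2724864/666985 E=3072/1991] → run A
t=5: vr[C=2724864/666985 E=3072/1991 G=3072/1991] → run E
t=6: vr[C=2724864/666985 E=4096/1991 G=3072/1991] → run G
t=7: vr[C=2724864/666985 E=4096/1991 G=4050944/1304105] → run E
t=8: vr[C=2724864/666985 E=5120/1991 G=4050944/1304105] → run E
t=9: vr[C=2724864/666985 E=6144/1991 G=4050944/1304105] → run E
t=10: vr[C=2724864/666985 E=7168/1991 G=4050944/1304105] → run G
t=11: vr[C=2724864/666985 E=7168/1991 G=6089728/1304105] → run E
t=12: vr[C=2724864/666985 E=8192/1991 G=6089728/1304105] → run C
t=13: vr[C=4763648/666985 E=8192/1991 G=6089728/1304105] → run E
t=14: vr[C=4763648/666985 E=9216/1991 G=6089728/1304105] → run E
t=15: vr[C=4763648/666985 G=6089728/1304105] → run G
t=16: vr[C=4763648/666985] → run C
t=17: vr[C=6802432/666985] → run C
t=18: (idle)
t=19: (idle)
t=20: (idle)
t=21: (idle)
t=22: (idle)

running at tick 4 = A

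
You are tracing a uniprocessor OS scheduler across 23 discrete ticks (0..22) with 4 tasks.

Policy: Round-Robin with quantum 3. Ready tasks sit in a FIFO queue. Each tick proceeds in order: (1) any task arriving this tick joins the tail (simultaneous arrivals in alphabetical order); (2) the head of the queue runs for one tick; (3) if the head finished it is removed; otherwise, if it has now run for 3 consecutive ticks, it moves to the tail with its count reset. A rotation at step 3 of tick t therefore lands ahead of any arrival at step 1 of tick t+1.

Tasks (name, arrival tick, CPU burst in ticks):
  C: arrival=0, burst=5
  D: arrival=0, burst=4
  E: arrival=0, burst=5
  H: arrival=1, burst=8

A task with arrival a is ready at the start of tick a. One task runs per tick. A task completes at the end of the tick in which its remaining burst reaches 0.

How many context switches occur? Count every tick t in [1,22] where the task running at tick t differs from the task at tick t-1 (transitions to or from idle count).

t=0: queue=[C,D,E] q_used=0 → run C
t=1: queue=[C,D,E,H] q_used=1 → run C
t=2: queue=[C,D,E,H] q_used=2 → run C
t=3: queue=[D,E,H,C] q_used=0 → run D
t=4: queue=[D,E,H,C] q_used=1 → run D
t=5: queue=[D,E,H,C] q_used=2 → run D
t=6: queue=[E,H,C,D] q_used=0 → run E
t=7: queue=[E,H,C,D] q_used=1 → run E
t=8: queue=[E,H,C,D] q_used=2 → run E
t=9: queue=[H,C,D,E] q_used=0 → run H
t=10: queue=[H,C,D,E] q_used=1 → run H
t=11: queue=[H,C,D,E] q_used=2 → run H
t=12: queue=[C,D,E,H] q_used=0 → run C
t=13: queue=[C,D,E,H] q_used=1 → run C
t=14: queue=[D,E,H] q_used=0 → run D
t=15: queue=[E,H] q_used=0 → run E
t=16: queue=[E,H] q_used=1 → run E
t=17: queue=[H] q_used=0 → run H
t=18: queue=[H] q_used=1 → run H
t=19: queue=[H] q_used=2 → run H
t=20: queue=[H] q_used=0 → run H
t=21: queue=[H] q_used=1 → run H
t=22: (idle)

context switches = 8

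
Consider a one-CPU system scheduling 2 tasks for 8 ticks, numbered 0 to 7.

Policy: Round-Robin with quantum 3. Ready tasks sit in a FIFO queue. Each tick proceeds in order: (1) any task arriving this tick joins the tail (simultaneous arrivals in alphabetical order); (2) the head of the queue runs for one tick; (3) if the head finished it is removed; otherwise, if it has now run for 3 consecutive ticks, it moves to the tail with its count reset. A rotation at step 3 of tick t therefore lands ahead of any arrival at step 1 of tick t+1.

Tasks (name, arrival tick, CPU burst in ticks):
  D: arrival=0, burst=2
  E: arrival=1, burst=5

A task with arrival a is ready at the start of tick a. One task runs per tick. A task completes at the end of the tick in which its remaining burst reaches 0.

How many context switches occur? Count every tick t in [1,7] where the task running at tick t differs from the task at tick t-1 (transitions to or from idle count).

context switches = 2

t=0: queue=[D] q_used=0 → run D
t=1: queue=[D,E] q_used=1 → run D
t=2: queue=[E] q_used=0 → run E
t=3: queue=[E] q_used=1 → run E
t=4: queue=[E] q_used=2 → run E
t=5: queue=[E] q_used=0 → run E
t=6: queue=[E] q_used=1 → run E
t=7: (idle)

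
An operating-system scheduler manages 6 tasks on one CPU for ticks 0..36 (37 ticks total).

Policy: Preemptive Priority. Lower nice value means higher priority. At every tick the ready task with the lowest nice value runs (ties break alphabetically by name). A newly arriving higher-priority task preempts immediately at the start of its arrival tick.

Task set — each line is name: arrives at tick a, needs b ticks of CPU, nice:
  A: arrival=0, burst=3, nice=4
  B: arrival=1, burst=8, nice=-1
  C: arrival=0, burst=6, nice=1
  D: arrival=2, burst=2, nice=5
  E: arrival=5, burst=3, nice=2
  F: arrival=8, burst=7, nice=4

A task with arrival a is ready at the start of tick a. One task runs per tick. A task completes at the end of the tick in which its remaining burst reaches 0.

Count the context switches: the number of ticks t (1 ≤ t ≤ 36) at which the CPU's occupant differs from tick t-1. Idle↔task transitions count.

context switches = 7

t=0: ready={A,C} → run C
t=1: ready={A,B,C} → run B
t=2: ready={A,B,C,D} → run B
t=3: ready={A,B,C,D} → run B
t=4: ready={A,B,C,D} → run B
t=5: ready={A,B,C,D,E} → run B
t=6: ready={A,B,C,D,E} → run B
t=7: ready={A,B,C,D,E} → run B
t=8: ready={A,B,C,D,E,F} → run B
t=9: ready={A,C,D,E,F} → run C
t=10: ready={A,C,D,E,F} → run C
t=11: ready={A,C,D,E,F} → run C
t=12: ready={A,C,D,E,F} → run C
t=13: ready={A,C,D,E,F} → run C
t=14: ready={A,D,E,F} → run E
t=15: ready={A,D,E,F} → run E
t=16: ready={A,D,E,F} → run E
t=17: ready={A,D,F} → run A
t=18: ready={A,D,F} → run A
t=19: ready={A,D,F} → run A
t=20: ready={D,F} → run F
t=21: ready={D,F} → run F
t=22: ready={D,F} → run F
t=23: ready={D,F} → run F
t=24: ready={D,F} → run F
t=25: ready={D,F} → run F
t=26: ready={D,F} → run F
t=27: ready={D} → run D
t=28: ready={D} → run D
t=29: (idle)
t=30: (idle)
t=31: (idle)
t=32: (idle)
t=33: (idle)
t=34: (idle)
t=35: (idle)
t=36: (idle)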